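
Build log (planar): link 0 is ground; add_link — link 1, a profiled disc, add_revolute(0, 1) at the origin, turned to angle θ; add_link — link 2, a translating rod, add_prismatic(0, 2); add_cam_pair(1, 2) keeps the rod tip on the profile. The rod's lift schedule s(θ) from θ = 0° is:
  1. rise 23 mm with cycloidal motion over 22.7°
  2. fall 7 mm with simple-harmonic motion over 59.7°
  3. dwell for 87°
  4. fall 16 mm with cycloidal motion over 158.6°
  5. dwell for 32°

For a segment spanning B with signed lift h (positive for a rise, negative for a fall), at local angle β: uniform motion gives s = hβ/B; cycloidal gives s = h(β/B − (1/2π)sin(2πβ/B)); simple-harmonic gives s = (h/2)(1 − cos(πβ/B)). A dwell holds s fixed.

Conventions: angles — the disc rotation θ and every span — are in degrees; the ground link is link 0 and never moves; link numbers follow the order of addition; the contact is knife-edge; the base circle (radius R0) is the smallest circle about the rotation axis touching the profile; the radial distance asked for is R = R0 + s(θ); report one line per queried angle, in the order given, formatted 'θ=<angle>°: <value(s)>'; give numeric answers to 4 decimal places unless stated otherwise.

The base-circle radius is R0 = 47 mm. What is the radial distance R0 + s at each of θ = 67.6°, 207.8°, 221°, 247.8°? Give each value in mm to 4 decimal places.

seg 1 [0°–22.7°] cycloidal, h=23: full span → s += 23 → s = 23.0000
seg 2 [22.7°–82.4°] simple-harmonic, h=-7: θ=67.6° here. β=44.9, B=59.7. -7/2·(1 − cos(π·0.7521)) = -5.9911 → s = 17.0089
seg 2 [22.7°–82.4°] simple-harmonic, h=-7: full span → s += -7 → s = 16.0000
seg 3 [82.4°–169.4°] dwell: s stays 16.0000
seg 4 [169.4°–328°] cycloidal, h=-16: θ=207.8° here. β=38.4, B=158.6. -16·(0.2421 − sin(2π·0.2421)/(2π)) = -1.3305 → s = 14.6695
seg 4 [169.4°–328°] cycloidal, h=-16: θ=221° here. β=51.6, B=158.6. -16·(0.3253 − sin(2π·0.3253)/(2π)) = -2.9391 → s = 13.0609
seg 4 [169.4°–328°] cycloidal, h=-16: θ=247.8° here. β=78.4, B=158.6. -16·(0.4943 − sin(2π·0.4943)/(2π)) = -7.8184 → s = 8.1816
θ=67.6°: R = R0 + s = 47 + 17.0089 = 64.0089
θ=207.8°: R = R0 + s = 47 + 14.6695 = 61.6695
θ=221°: R = R0 + s = 47 + 13.0609 = 60.0609
θ=247.8°: R = R0 + s = 47 + 8.1816 = 55.1816

θ=67.6°: 64.0089
θ=207.8°: 61.6695
θ=221°: 60.0609
θ=247.8°: 55.1816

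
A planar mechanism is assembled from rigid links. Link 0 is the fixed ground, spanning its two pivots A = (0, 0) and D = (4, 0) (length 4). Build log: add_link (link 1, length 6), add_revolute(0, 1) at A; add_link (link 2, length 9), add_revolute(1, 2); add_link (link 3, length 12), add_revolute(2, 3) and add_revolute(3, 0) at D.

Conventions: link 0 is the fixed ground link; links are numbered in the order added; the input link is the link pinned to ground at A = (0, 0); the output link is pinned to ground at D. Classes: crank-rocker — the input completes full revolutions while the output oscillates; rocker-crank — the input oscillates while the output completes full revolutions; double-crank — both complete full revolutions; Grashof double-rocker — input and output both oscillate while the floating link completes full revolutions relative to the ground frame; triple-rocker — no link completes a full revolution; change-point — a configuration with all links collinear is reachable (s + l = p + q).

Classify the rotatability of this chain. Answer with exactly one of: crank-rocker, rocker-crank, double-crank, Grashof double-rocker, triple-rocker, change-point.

lengths: ground=4, input=6, coupler=9, output=12
sorted: s=4 (shortest), l=12 (longest), p+q=15
s + l = 16 vs p + q = 15
s + l > p + q → non-Grashof → no link fully rotates → triple-rocker

triple-rocker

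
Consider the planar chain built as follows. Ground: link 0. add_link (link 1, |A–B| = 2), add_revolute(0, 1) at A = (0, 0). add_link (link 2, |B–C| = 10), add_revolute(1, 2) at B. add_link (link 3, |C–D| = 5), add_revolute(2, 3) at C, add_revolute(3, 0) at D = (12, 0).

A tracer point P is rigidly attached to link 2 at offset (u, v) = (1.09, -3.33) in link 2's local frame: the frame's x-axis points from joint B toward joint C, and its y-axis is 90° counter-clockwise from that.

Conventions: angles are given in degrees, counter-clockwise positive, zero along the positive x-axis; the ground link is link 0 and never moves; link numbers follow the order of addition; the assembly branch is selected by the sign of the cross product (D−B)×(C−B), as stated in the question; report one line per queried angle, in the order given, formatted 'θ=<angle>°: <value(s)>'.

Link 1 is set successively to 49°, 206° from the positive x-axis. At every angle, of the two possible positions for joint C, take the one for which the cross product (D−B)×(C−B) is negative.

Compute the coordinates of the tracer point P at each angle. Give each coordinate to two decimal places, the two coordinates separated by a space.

A=(0,0), D=(12.00,0)
θ=49°: B = A + 2.00·(cos49°, sin49°) = (1.3121, 1.5094)
θ=49°: |BD| = 10.7939
θ=49°: circle(B,10.00) ∩ circle(D,5.00): a=8.8711, h=4.6155
θ=49°:   candidates: C₊=(10.7415,4.8390) cross=49.819; C₋=(9.4507,-4.3013) cross=-49.819
θ=49°:   branch - wants cross < 0 → take C=(9.4507,-4.3013) (cross=-49.819)
θ=49°: ex = (C−B)/|BC| = (0.8139,-0.5811); ey = (0.5811,0.8139)
θ=49°: P = B + 1.09·ex + -3.33·ey = (0.2643,-1.8341)
θ=206°: B = A + 2.00·(cos206°, sin206°) = (-1.7976, -0.8767)
θ=206°: |BD| = 13.8254
θ=206°: circle(B,10.00) ∩ circle(D,5.00): a=9.6251, h=2.7124
θ=206°:   candidates: C₊=(7.6361,2.4406) cross=37.501; C₋=(7.9802,-2.9734) cross=-37.501
θ=206°:   branch - wants cross < 0 → take C=(7.9802,-2.9734) (cross=-37.501)
θ=206°: ex = (C−B)/|BC| = (0.9778,-0.2097); ey = (0.2097,0.9778)
θ=206°: P = B + 1.09·ex + -3.33·ey = (-1.4300,-4.3613)

θ=49°: 0.26 -1.83
θ=206°: -1.43 -4.36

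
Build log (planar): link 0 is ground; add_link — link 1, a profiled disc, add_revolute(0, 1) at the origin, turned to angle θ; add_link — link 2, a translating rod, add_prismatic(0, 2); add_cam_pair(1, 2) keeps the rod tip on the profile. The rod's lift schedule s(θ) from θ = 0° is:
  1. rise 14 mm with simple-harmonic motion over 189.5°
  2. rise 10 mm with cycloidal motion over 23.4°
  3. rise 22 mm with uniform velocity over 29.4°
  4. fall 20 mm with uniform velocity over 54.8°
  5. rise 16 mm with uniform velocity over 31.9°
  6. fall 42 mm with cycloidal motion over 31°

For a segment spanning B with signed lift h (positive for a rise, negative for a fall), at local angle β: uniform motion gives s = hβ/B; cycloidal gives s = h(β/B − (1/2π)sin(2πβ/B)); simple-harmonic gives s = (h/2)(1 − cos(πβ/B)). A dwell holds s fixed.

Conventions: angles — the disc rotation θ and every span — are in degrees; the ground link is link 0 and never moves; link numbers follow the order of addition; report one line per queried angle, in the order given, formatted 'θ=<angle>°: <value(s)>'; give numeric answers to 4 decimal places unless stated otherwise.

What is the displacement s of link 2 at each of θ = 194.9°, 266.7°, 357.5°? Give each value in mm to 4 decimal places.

seg 1 [0°–189.5°] simple-harmonic, h=14: full span → s += 14 → s = 14.0000
seg 2 [189.5°–212.9°] cycloidal, h=10: θ=194.9° here. β=5.4, B=23.4. 10·(0.2308 − sin(2π·0.2308)/(2π)) = 0.7277 → s = 14.7277
seg 2 [189.5°–212.9°] cycloidal, h=10: full span → s += 10 → s = 24.0000
seg 3 [212.9°–242.3°] uniform, h=22: full span → s += 22 → s = 46.0000
seg 4 [242.3°–297.1°] uniform, h=-20: θ=266.7° here. β=24.4, B=54.8. -20·24.4/54.8 = -8.9051 → s = 37.0949
seg 4 [242.3°–297.1°] uniform, h=-20: full span → s += -20 → s = 26.0000
seg 5 [297.1°–329°] uniform, h=16: full span → s += 16 → s = 42.0000
seg 6 [329°–360°] cycloidal, h=-42: θ=357.5° here. β=28.5, B=31. -42·(0.9194 − sin(2π·0.9194)/(2π)) = -41.8569 → s = 0.1431

θ=194.9°: 14.7277
θ=266.7°: 37.0949
θ=357.5°: 0.1431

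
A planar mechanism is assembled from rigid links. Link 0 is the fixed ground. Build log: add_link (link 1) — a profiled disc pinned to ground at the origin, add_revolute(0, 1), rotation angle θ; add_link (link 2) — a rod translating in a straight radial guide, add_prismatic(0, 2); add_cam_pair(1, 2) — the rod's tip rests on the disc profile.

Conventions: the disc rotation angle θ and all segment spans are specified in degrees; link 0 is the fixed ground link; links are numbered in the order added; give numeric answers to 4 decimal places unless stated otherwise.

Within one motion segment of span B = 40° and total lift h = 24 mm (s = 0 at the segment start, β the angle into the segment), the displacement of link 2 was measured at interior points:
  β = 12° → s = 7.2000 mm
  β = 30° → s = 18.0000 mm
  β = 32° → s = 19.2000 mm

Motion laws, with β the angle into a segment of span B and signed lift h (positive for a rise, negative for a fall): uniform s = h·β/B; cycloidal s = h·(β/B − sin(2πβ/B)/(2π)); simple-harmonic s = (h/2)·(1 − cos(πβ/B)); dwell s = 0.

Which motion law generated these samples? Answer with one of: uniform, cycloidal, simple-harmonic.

candidates at β/B = r: uniform s = h·r (linear in β); cycloidal s = h·(r − sin(2πr)/(2π)); simple-harmonic s = (h/2)(1 − cos(πr))
β=12°: printed 7.2000 | uniform 7.2000, cycloidal 3.5672, simple-harmonic 4.9466
β=30°: printed 18.0000 | uniform 18.0000, cycloidal 21.8197, simple-harmonic 20.4853
β=32°: printed 19.2000 | uniform 19.2000, cycloidal 22.8328, simple-harmonic 21.7082
only one law matches every sample → uniform

uniform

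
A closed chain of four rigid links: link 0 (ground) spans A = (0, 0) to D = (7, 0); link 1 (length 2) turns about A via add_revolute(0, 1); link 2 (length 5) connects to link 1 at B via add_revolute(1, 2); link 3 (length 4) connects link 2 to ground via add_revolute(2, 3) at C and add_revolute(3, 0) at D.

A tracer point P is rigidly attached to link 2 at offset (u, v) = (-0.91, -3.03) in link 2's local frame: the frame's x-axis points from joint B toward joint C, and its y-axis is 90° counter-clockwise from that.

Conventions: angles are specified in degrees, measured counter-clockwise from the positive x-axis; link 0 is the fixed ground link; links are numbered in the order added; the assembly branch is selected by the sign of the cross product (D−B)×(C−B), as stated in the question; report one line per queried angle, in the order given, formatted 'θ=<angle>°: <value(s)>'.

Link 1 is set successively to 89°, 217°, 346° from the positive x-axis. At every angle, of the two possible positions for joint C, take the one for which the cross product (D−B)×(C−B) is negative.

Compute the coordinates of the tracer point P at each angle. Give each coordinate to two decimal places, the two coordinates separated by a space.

A=(0,0), D=(7.00,0)
θ=89°: B = A + 2.00·(cos89°, sin89°) = (0.0349, 1.9997)
θ=89°: |BD| = 7.2465
θ=89°: circle(B,5.00) ∩ circle(D,4.00): a=4.2442, h=2.6432
θ=89°:   candidates: C₊=(4.8437,3.3691) cross=19.154; C₋=(3.3849,-1.7121) cross=-19.154
θ=89°:   branch - wants cross < 0 → take C=(3.3849,-1.7121) (cross=-19.154)
θ=89°: ex = (C−B)/|BC| = (0.6700,-0.7424); ey = (0.7424,0.6700)
θ=89°: P = B + -0.91·ex + -3.03·ey = (-2.8241,0.6451)
θ=217°: B = A + 2.00·(cos217°, sin217°) = (-1.5973, -1.2036)
θ=217°: |BD| = 8.6811
θ=217°: circle(B,5.00) ∩ circle(D,4.00): a=4.8589, h=1.1793
θ=217°:   candidates: C₊=(3.0512,0.6380) cross=10.238; C₋=(3.3782,-1.6979) cross=-10.238
θ=217°:   branch - wants cross < 0 → take C=(3.3782,-1.6979) (cross=-10.238)
θ=217°: ex = (C−B)/|BC| = (0.9951,-0.0989); ey = (0.0989,0.9951)
θ=217°: P = B + -0.91·ex + -3.03·ey = (-2.8023,-4.1288)
θ=346°: B = A + 2.00·(cos346°, sin346°) = (1.9406, -0.4838)
θ=346°: |BD| = 5.0825
θ=346°: circle(B,5.00) ∩ circle(D,4.00): a=3.4266, h=3.6412
θ=346°:   candidates: C₊=(5.0050,3.4670) cross=18.506; C₋=(5.6983,-3.7823) cross=-18.506
θ=346°:   branch - wants cross < 0 → take C=(5.6983,-3.7823) (cross=-18.506)
θ=346°: ex = (C−B)/|BC| = (0.7515,-0.6597); ey = (0.6597,0.7515)
θ=346°: P = B + -0.91·ex + -3.03·ey = (-0.7422,-2.1607)

θ=89°: -2.82 0.65
θ=217°: -2.80 -4.13
θ=346°: -0.74 -2.16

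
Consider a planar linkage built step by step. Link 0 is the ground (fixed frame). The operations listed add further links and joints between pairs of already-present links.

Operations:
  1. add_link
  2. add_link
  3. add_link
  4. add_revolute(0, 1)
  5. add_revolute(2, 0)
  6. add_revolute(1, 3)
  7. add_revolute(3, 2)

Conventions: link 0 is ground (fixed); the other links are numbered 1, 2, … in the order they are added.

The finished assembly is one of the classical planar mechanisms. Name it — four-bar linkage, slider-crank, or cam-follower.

links: 4 (incl. ground); joints: 4 revolute, 0 prismatic, 0 higher (cam) pair, forming one closed loop
4 links in a single 4R loop → four-bar linkage

four-bar linkage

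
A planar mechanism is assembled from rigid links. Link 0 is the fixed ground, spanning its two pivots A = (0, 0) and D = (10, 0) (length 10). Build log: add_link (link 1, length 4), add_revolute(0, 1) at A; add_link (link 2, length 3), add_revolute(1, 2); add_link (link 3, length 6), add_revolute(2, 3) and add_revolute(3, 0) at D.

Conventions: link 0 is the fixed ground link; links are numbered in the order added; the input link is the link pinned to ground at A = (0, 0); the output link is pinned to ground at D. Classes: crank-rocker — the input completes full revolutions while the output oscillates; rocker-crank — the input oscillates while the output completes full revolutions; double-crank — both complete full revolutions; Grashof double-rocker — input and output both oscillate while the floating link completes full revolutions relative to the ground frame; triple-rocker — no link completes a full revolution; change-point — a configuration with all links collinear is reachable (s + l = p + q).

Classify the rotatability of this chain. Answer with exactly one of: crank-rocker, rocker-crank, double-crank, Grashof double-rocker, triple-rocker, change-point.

lengths: ground=10, input=4, coupler=3, output=6
sorted: s=3 (shortest), l=10 (longest), p+q=10
s + l = 13 vs p + q = 10
s + l > p + q → non-Grashof → no link fully rotates → triple-rocker

triple-rocker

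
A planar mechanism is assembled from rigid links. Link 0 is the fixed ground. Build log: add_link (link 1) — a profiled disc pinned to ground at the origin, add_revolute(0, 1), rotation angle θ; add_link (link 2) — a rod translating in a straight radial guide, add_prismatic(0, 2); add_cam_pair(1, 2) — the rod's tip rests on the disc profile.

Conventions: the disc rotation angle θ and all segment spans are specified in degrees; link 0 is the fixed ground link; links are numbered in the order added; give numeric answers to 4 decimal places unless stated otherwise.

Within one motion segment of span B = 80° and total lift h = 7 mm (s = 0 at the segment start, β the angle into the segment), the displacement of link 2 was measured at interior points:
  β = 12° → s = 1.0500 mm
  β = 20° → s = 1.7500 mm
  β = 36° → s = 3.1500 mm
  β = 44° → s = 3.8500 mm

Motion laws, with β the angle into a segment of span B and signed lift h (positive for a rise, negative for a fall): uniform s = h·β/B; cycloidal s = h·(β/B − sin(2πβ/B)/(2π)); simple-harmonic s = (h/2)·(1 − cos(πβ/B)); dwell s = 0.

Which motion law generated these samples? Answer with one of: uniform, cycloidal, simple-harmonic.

candidates at β/B = r: uniform s = h·r (linear in β); cycloidal s = h·(r − sin(2πr)/(2π)); simple-harmonic s = (h/2)(1 − cos(πr))
β=12°: printed 1.0500 | uniform 1.0500, cycloidal 0.1487, simple-harmonic 0.3815
β=20°: printed 1.7500 | uniform 1.7500, cycloidal 0.6359, simple-harmonic 1.0251
β=36°: printed 3.1500 | uniform 3.1500, cycloidal 2.8057, simple-harmonic 2.9525
β=44°: printed 3.8500 | uniform 3.8500, cycloidal 4.1943, simple-harmonic 4.0475
only one law matches every sample → uniform

uniform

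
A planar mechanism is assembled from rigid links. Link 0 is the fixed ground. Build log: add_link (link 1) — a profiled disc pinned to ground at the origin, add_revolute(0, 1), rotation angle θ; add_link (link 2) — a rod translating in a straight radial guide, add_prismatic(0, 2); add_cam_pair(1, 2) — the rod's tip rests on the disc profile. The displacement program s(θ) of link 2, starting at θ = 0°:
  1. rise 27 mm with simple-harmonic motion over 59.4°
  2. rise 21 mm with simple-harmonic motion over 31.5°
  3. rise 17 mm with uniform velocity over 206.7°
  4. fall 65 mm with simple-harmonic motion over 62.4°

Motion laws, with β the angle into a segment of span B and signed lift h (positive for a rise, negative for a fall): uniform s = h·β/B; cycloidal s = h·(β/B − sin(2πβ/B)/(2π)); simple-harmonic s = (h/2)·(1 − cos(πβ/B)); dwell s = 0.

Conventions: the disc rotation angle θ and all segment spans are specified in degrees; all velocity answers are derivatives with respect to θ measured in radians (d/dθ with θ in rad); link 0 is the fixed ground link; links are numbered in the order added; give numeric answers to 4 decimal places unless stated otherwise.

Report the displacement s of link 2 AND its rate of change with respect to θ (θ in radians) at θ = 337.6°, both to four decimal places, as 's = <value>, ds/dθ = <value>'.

seg 1 [0°–59.4°] simple-harmonic, h=27: full span → s += 27 → s = 27.0000
seg 2 [59.4°–90.9°] simple-harmonic, h=21: full span → s += 21 → s = 48.0000
seg 3 [90.9°–297.6°] uniform, h=17: full span → s += 17 → s = 65.0000
seg 4 [297.6°–360°] simple-harmonic, h=-65: θ=337.6° here. β=40, B=62.4. -65/2·(1 − cos(π·0.6410)) = -46.4325 → s = 18.5675
velocity in seg [297.6°–360°] (simple-harmonic), θ in radians: β = 40° = 0.6981 rad, B = 62.4° = 1.0891 rad; ds/dθ = (πh/(2B)) sin(πβ/B) = (π·(-65)/(2·1.0891)) sin(π·0.6410) = -84.698478 mm/rad

s = 18.5675, ds/dθ = -84.6985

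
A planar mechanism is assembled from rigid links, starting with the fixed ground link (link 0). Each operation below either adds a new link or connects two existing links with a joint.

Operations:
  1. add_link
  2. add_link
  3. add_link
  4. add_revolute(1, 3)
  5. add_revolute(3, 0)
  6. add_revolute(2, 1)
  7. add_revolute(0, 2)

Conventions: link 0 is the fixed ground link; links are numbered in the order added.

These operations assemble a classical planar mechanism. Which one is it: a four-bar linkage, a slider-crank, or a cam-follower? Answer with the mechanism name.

links: 4 (incl. ground); joints: 4 revolute, 0 prismatic, 0 higher (cam) pair, forming one closed loop
4 links in a single 4R loop → four-bar linkage

four-bar linkage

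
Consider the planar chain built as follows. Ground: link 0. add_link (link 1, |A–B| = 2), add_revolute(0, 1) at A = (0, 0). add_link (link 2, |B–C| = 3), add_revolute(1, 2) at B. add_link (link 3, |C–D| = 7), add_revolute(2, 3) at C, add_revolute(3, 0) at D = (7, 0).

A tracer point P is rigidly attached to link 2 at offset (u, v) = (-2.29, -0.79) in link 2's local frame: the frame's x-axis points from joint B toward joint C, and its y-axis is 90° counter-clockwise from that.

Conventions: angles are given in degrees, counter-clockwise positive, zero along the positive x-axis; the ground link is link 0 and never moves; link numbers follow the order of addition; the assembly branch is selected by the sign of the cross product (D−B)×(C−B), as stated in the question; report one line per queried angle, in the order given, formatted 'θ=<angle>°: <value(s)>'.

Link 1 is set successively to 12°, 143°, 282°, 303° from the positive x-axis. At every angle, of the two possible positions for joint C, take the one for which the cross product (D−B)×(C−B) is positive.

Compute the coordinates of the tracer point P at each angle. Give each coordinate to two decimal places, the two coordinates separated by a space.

A=(0,0), D=(7.00,0)
θ=12°: B = A + 2.00·(cos12°, sin12°) = (1.9563, 0.4158)
θ=12°: |BD| = 5.0608
θ=12°: circle(B,3.00) ∩ circle(D,7.00): a=-1.4215, h=2.6418
θ=12°:   candidates: C₊=(0.7566,3.1655) cross=13.370; C₋=(0.3225,-2.1003) cross=-13.370
θ=12°:   branch + wants cross > 0 → take C=(0.7566,3.1655) (cross=13.370)
θ=12°: ex = (C−B)/|BC| = (-0.3999,0.9166); ey = (-0.9166,-0.3999)
θ=12°: P = B + -2.29·ex + -0.79·ey = (3.5961,-1.3672)
θ=143°: B = A + 2.00·(cos143°, sin143°) = (-1.5973, 1.2036)
θ=143°: |BD| = 8.6811
θ=143°: circle(B,3.00) ∩ circle(D,7.00): a=2.0367, h=2.2027
θ=143°:   candidates: C₊=(0.7252,3.1027) cross=19.122; C₋=(0.1144,-1.2602) cross=-19.122
θ=143°:   branch + wants cross > 0 → take C=(0.7252,3.1027) (cross=19.122)
θ=143°: ex = (C−B)/|BC| = (0.7741,0.6330); ey = (-0.6330,0.7741)
θ=143°: P = B + -2.29·ex + -0.79·ey = (-2.8700,-0.8575)
θ=282°: B = A + 2.00·(cos282°, sin282°) = (0.4158, -1.9563)
θ=282°: |BD| = 6.8687
θ=282°: circle(B,3.00) ∩ circle(D,7.00): a=0.5226, h=2.9541
θ=282°:   candidates: C₊=(0.0754,1.0243) cross=20.291; C₋=(1.7581,-4.6393) cross=-20.291
θ=282°:   branch + wants cross > 0 → take C=(0.0754,1.0243) (cross=20.291)
θ=282°: ex = (C−B)/|BC| = (-0.1135,0.9935); ey = (-0.9935,-0.1135)
θ=282°: P = B + -2.29·ex + -0.79·ey = (1.4606,-4.1418)
θ=303°: B = A + 2.00·(cos303°, sin303°) = (1.0893, -1.6773)
θ=303°: |BD| = 6.1441
θ=303°: circle(B,3.00) ∩ circle(D,7.00): a=-0.1831, h=2.9944
θ=303°:   candidates: C₊=(0.0957,1.1533) cross=18.398; C₋=(1.7306,-4.6080) cross=-18.398
θ=303°:   branch + wants cross > 0 → take C=(0.0957,1.1533) (cross=18.398)
θ=303°: ex = (C−B)/|BC| = (-0.3312,0.9436); ey = (-0.9436,-0.3312)
θ=303°: P = B + -2.29·ex + -0.79·ey = (2.5931,-3.5764)

θ=12°: 3.60 -1.37
θ=143°: -2.87 -0.86
θ=282°: 1.46 -4.14
θ=303°: 2.59 -3.58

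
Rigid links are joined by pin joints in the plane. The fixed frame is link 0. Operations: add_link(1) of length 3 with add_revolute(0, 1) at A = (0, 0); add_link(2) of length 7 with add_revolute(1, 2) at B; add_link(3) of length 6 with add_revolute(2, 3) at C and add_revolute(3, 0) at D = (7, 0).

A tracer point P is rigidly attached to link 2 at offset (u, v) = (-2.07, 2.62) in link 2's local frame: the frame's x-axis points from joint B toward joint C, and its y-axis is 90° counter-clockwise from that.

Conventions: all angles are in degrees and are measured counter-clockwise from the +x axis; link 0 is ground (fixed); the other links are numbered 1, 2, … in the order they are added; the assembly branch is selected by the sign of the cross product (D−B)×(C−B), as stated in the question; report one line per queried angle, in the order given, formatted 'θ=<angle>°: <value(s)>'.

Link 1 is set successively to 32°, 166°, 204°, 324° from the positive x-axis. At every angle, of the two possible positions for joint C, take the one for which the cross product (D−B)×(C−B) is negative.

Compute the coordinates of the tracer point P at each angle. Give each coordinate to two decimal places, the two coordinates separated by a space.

A=(0,0), D=(7.00,0)
θ=32°: B = A + 3.00·(cos32°, sin32°) = (2.5441, 1.5898)
θ=32°: |BD| = 4.7310
θ=32°: circle(B,7.00) ∩ circle(D,6.00): a=3.7394, h=5.9175
θ=32°:   candidates: C₊=(8.0546,5.9066) cross=27.995; C₋=(4.0776,-5.2402) cross=-27.995
θ=32°:   branch - wants cross < 0 → take C=(4.0776,-5.2402) (cross=-27.995)
θ=32°: ex = (C−B)/|BC| = (0.2191,-0.9757); ey = (0.9757,0.2191)
θ=32°: P = B + -2.07·ex + 2.62·ey = (4.6470,4.1834)
θ=166°: B = A + 3.00·(cos166°, sin166°) = (-2.9109, 0.7258)
θ=166°: |BD| = 9.9374
θ=166°: circle(B,7.00) ∩ circle(D,6.00): a=5.6228, h=4.1694
θ=166°:   candidates: C₊=(3.0014,4.4734) cross=41.433; C₋=(2.3924,-3.8432) cross=-41.433
θ=166°:   branch - wants cross < 0 → take C=(2.3924,-3.8432) (cross=-41.433)
θ=166°: ex = (C−B)/|BC| = (0.7576,-0.6527); ey = (0.6527,0.7576)
θ=166°: P = B + -2.07·ex + 2.62·ey = (-2.7691,4.0618)
θ=204°: B = A + 3.00·(cos204°, sin204°) = (-2.7406, -1.2202)
θ=204°: |BD| = 9.8168
θ=204°: circle(B,7.00) ∩ circle(D,6.00): a=5.5705, h=4.2390
θ=204°:   candidates: C₊=(2.2598,3.6784) cross=41.614; C₋=(3.3136,-4.7340) cross=-41.614
θ=204°:   branch - wants cross < 0 → take C=(3.3136,-4.7340) (cross=-41.614)
θ=204°: ex = (C−B)/|BC| = (0.8649,-0.5020); ey = (0.5020,0.8649)
θ=204°: P = B + -2.07·ex + 2.62·ey = (-3.2158,2.0849)
θ=324°: B = A + 3.00·(cos324°, sin324°) = (2.4271, -1.7634)
θ=324°: |BD| = 4.9012
θ=324°: circle(B,7.00) ∩ circle(D,6.00): a=3.7768, h=5.8937
θ=324°:   candidates: C₊=(3.8305,5.0945) cross=28.886; C₋=(8.0714,-5.9036) cross=-28.886
θ=324°:   branch - wants cross < 0 → take C=(8.0714,-5.9036) (cross=-28.886)
θ=324°: ex = (C−B)/|BC| = (0.8063,-0.5915); ey = (0.5915,0.8063)
θ=324°: P = B + -2.07·ex + 2.62·ey = (2.3076,1.5736)

θ=32°: 4.65 4.18
θ=166°: -2.77 4.06
θ=204°: -3.22 2.08
θ=324°: 2.31 1.57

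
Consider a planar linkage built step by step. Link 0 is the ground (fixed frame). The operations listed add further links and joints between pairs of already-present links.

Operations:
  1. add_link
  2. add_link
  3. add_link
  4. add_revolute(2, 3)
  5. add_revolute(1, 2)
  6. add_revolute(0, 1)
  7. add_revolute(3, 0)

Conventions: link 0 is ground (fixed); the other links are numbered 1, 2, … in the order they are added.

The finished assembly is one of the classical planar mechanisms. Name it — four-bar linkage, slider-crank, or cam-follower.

links: 4 (incl. ground); joints: 4 revolute, 0 prismatic, 0 higher (cam) pair, forming one closed loop
4 links in a single 4R loop → four-bar linkage

four-bar linkage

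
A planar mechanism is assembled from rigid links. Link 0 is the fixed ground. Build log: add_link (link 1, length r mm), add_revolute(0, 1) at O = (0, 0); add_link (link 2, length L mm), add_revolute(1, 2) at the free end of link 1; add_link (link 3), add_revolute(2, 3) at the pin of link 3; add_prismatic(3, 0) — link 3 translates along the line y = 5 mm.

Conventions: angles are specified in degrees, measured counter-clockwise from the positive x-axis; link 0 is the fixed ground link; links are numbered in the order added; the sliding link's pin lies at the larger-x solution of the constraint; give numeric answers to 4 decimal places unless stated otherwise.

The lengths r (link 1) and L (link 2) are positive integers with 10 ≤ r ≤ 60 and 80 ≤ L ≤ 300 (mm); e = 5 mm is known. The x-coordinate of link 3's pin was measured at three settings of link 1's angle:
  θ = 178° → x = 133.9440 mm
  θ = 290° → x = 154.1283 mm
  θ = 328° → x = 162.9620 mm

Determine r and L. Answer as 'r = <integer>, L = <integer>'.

constraint per measurement: (x − r cos θ)² + (r sin θ − e)² = L²
subtracting the θ₁ and θ₂ equations cancels the r² and L² terms:
r = (x₁² − x₂²) / (2[(x₁cos θ₁ + e sin θ₁) − (x₂cos θ₂ + e sin θ₂)]) = 16.0000 → r = 16
L² = (x₁ − r cos θ₁)² + (r sin θ₁ − e)² = 22500.0082 → L = 150.0000 → L = 150
check at θ₃=328°: x = 162.9620 (printed 162.9620) ✓

r = 16, L = 150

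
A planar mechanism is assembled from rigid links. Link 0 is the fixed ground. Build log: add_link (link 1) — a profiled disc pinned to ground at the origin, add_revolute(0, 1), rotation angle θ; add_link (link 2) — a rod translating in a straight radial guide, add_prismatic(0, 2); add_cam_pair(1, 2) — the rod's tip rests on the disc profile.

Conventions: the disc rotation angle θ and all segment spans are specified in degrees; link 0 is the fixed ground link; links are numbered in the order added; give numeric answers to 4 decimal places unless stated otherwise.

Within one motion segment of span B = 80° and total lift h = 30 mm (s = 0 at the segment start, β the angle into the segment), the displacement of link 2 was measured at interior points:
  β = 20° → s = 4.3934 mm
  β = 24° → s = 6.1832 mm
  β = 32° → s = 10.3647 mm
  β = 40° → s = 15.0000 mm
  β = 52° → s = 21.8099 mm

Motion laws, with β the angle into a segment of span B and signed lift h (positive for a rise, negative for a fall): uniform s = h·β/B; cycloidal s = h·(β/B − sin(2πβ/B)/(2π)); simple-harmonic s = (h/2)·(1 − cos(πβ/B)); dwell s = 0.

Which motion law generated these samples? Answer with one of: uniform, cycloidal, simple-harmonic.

candidates at β/B = r: uniform s = h·r (linear in β); cycloidal s = h·(r − sin(2πr)/(2π)); simple-harmonic s = (h/2)(1 − cos(πr))
β=20°: printed 4.3934 | uniform 7.5000, cycloidal 2.7254, simple-harmonic 4.3934
β=24°: printed 6.1832 | uniform 9.0000, cycloidal 4.4590, simple-harmonic 6.1832
β=32°: printed 10.3647 | uniform 12.0000, cycloidal 9.1935, simple-harmonic 10.3647
β=40°: printed 15.0000 | uniform 15.0000, cycloidal 15.0000, simple-harmonic 15.0000
β=52°: printed 21.8099 | uniform 19.5000, cycloidal 23.3628, simple-harmonic 21.8099
only one law matches every sample → simple-harmonic

simple-harmonic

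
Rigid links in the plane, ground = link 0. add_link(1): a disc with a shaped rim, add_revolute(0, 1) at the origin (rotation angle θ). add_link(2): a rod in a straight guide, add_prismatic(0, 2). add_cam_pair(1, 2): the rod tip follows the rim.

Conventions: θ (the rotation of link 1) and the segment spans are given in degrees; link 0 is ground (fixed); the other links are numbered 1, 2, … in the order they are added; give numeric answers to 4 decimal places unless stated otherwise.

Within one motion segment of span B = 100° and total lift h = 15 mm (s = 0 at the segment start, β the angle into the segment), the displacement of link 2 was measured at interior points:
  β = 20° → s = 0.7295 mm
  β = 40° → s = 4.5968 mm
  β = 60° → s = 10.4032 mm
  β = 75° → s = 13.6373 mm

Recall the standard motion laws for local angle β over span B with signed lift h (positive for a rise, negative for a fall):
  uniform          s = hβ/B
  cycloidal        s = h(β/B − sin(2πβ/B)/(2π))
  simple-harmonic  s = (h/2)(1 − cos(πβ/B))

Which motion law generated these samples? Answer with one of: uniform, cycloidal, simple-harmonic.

candidates at β/B = r: uniform s = h·r (linear in β); cycloidal s = h·(r − sin(2πr)/(2π)); simple-harmonic s = (h/2)(1 − cos(πr))
β=20°: printed 0.7295 | uniform 3.0000, cycloidal 0.7295, simple-harmonic 1.4324
β=40°: printed 4.5968 | uniform 6.0000, cycloidal 4.5968, simple-harmonic 5.1824
β=60°: printed 10.4032 | uniform 9.0000, cycloidal 10.4032, simple-harmonic 9.8176
β=75°: printed 13.6373 | uniform 11.2500, cycloidal 13.6373, simple-harmonic 12.8033
only one law matches every sample → cycloidal

cycloidal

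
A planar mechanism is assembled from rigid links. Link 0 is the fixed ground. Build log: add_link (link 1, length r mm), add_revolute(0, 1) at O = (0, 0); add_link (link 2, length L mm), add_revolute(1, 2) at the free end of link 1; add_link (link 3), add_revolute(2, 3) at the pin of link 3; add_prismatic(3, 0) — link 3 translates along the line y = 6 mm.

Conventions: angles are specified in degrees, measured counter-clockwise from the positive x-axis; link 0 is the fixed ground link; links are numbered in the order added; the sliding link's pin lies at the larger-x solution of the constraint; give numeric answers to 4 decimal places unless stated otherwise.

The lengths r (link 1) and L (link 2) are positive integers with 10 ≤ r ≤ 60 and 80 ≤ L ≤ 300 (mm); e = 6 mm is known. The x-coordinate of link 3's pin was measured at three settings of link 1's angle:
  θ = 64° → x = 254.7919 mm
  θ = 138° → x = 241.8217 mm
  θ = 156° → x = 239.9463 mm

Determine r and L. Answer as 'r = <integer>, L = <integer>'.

constraint per measurement: (x − r cos θ)² + (r sin θ − e)² = L²
subtracting the θ₁ and θ₂ equations cancels the r² and L² terms:
r = (x₁² − x₂²) / (2[(x₁cos θ₁ + e sin θ₁) − (x₂cos θ₂ + e sin θ₂)]) = 11.0000 → r = 11
L² = (x₁ − r cos θ₁)² + (r sin θ₁ − e)² = 62500.0163 → L = 250.0000 → L = 250
check at θ₃=156°: x = 239.9463 (printed 239.9463) ✓

r = 11, L = 250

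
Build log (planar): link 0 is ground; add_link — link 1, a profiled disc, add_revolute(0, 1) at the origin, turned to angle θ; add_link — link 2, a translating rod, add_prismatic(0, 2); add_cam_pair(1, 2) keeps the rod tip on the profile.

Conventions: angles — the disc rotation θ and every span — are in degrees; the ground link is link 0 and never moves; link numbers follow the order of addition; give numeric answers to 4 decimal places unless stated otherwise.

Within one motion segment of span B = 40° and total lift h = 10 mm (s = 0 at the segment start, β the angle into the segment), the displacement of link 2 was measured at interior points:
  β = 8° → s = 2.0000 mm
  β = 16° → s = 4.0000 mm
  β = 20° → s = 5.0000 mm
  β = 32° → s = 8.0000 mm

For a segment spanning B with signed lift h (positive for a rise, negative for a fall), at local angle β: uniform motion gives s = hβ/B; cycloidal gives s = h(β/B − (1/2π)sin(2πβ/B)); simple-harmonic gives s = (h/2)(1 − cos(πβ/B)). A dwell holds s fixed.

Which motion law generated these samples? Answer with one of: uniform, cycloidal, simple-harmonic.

candidates at β/B = r: uniform s = h·r (linear in β); cycloidal s = h·(r − sin(2πr)/(2π)); simple-harmonic s = (h/2)(1 − cos(πr))
β=8°: printed 2.0000 | uniform 2.0000, cycloidal 0.4863, simple-harmonic 0.9549
β=16°: printed 4.0000 | uniform 4.0000, cycloidal 3.0645, simple-harmonic 3.4549
β=20°: printed 5.0000 | uniform 5.0000, cycloidal 5.0000, simple-harmonic 5.0000
β=32°: printed 8.0000 | uniform 8.0000, cycloidal 9.5137, simple-harmonic 9.0451
only one law matches every sample → uniform

uniform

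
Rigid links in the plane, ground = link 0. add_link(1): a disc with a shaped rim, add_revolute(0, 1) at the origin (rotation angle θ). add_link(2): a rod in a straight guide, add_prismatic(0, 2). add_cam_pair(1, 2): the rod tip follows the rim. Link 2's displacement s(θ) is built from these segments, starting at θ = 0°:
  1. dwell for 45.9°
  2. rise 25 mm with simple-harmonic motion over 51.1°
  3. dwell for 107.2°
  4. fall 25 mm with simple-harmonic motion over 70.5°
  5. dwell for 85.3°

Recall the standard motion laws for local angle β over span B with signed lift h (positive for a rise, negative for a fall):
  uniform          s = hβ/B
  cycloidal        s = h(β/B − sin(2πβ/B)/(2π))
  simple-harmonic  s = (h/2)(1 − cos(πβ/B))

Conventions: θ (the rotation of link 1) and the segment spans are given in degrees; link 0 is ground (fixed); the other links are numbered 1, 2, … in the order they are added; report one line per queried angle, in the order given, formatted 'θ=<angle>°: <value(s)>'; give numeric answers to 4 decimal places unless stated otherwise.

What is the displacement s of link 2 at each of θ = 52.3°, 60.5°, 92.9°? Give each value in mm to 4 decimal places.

segment 1 (0° to 45.9°, dwell): s unchanged at 0.0000
θ = 52.3° falls in segment 2 (45.9° to 97°, simple-harmonic, h = 25): β = 52.3 − 45.9 = 6.4°, B = 51.1°; Δs = 25/2·(1 − cos(π·0.1252)) = 0.9552; s = 0.0000 + 0.9552 = 0.9552
θ = 60.5° falls in segment 2 (45.9° to 97°, simple-harmonic, h = 25): β = 60.5 − 45.9 = 14.6°, B = 51.1°; Δs = 25/2·(1 − cos(π·0.2857)) = 4.7064; s = 0.0000 + 4.7064 = 4.7064
θ = 92.9° falls in segment 2 (45.9° to 97°, simple-harmonic, h = 25): β = 92.9 − 45.9 = 47°, B = 51.1°; Δs = 25/2·(1 − cos(π·0.9198)) = 24.6050; s = 0.0000 + 24.6050 = 24.6050

θ=52.3°: 0.9552
θ=60.5°: 4.7064
θ=92.9°: 24.6050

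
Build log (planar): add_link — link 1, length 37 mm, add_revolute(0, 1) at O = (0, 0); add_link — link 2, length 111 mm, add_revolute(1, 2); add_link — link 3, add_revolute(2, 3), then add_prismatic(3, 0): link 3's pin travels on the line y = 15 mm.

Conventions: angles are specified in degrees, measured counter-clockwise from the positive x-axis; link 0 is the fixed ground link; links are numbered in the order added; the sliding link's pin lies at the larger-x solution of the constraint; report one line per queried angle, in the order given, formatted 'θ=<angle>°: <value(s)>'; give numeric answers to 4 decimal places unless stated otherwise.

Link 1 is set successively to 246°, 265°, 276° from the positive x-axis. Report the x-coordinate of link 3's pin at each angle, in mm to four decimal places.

geometry: r = 37 mm, L = 111 mm, e = 15 mm
θ=246°: crank pin P = (r cos θ, r sin θ) = (-15.049256, -33.801182)
θ=246°: h = r sin θ − e = -33.801182 − 15 = -48.801182
θ=246°: x = r cos θ + √(L² − h²) = -15.049256 + 99.696763 = 84.647508
θ=265°: crank pin P = (r cos θ, r sin θ) = (-3.224762, -36.859204)
θ=265°: h = r sin θ − e = -36.859204 − 15 = -51.859204
θ=265°: x = r cos θ + √(L² − h²) = -3.224762 + 98.140832 = 94.916070
θ=276°: crank pin P = (r cos θ, r sin θ) = (3.867553, -36.797310)
θ=276°: h = r sin θ − e = -36.797310 − 15 = -51.797310
θ=276°: x = r cos θ + √(L² − h²) = 3.867553 + 98.173513 = 102.041066

θ=246°: 84.6475
θ=265°: 94.9161
θ=276°: 102.0411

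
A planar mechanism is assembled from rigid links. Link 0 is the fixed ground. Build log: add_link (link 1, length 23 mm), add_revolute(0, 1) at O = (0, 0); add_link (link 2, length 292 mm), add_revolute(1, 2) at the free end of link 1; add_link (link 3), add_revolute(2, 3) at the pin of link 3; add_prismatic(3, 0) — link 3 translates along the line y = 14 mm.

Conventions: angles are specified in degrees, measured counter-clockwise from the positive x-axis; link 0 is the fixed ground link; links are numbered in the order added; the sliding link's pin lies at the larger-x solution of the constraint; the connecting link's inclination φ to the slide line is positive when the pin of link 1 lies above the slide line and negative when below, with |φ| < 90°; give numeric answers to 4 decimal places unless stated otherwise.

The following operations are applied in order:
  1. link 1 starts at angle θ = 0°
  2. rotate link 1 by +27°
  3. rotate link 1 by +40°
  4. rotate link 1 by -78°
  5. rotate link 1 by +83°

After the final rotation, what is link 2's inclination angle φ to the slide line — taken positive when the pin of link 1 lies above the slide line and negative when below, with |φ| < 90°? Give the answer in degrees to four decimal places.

geometry: r = 23 mm, L = 292 mm, e = 14 mm; θ starts at 0°
rotate link 1 by +27°: θ ← 0° +27° = 27°
rotate link 1 by +40°: θ ← 27° +40° = 67°
rotate link 1 by -78°: θ ← 67° -78° = -11°
rotate link 1 by +83°: θ ← -11° +83° = 72°
h = r sin θ − e = 21.874300 − 14 = 7.874300
sin φ = h / L = 7.874300 / 292 = 0.02696678
φ = arcsin(0.02696678) = 1.545270°

1.5453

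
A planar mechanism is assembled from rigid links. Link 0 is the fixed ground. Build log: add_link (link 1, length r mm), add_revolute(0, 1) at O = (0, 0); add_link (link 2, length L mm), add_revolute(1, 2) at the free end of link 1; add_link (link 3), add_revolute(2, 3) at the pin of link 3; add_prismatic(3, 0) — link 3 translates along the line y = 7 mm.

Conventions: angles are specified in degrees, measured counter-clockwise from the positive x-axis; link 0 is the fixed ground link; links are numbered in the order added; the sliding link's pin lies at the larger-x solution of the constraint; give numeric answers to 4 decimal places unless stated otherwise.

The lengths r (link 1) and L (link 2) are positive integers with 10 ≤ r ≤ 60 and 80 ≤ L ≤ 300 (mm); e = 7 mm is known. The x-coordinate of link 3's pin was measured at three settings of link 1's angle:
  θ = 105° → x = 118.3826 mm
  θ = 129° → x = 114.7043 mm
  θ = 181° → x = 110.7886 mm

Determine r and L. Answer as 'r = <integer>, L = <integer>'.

constraint per measurement: (x − r cos θ)² + (r sin θ − e)² = L²
subtracting the θ₁ and θ₂ equations cancels the r² and L² terms:
r = (x₁² − x₂²) / (2[(x₁cos θ₁ + e sin θ₁) − (x₂cos θ₂ + e sin θ₂)]) = 10.0001 → r = 10
L² = (x₁ − r cos θ₁)² + (r sin θ₁ − e)² = 14641.0038 → L = 121.0000 → L = 121
check at θ₃=181°: x = 110.7886 (printed 110.7886) ✓

r = 10, L = 121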